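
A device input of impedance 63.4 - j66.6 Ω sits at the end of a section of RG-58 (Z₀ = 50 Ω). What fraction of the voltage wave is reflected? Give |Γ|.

|Γ| ≈ 0.517

Γ = (Z_L − Z_0)/(Z_L + Z_0) = (13.4 − j66.6)/(113.4 − j66.6)
|Γ| = 67.9/132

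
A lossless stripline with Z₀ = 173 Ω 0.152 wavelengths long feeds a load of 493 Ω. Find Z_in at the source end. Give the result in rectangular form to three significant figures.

βl = 2π × 0.152 = 54.7°
tan(βl) = tan(54.7°) = 1.41
Z_in = Z_0·(Z_L + jZ_0·tanβl)/(Z_0 + jZ_L·tanβl)
     = 173·(493 + j245)/(173 + j697)

Z_in ≈ 85.8 − j101 Ω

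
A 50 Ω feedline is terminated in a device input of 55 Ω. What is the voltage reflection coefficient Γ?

Γ = 0.0476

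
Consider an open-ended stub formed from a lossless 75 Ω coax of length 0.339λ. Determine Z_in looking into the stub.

βl = 2π × 0.339 = 122°
tan(βl) = -1.6
For an open-ended stub, Z_in = −jZ_0·cot(βl) = −jZ_0/tan(βl)

Z_in ≈ +j46.9 Ω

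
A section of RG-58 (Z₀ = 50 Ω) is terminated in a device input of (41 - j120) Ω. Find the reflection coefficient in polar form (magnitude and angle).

Γ = (Z_L − Z_0)/(Z_L + Z_0) = (-9 − j120)/(91 − j120)
|Γ| = 120/151 = 0.799

Γ ≈ 0.799 ∠ -41.5°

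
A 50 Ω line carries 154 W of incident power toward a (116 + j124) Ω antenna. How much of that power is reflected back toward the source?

|Γ| = |(66 + j124)/(166 + j124)| = 0.678
|Γ|² = 0.46
P_refl = |Γ|²·P_inc = 70.8 W, P_del = (1 − |Γ|²)·P_inc = 83.2 W

P_reflected ≈ 70.8 W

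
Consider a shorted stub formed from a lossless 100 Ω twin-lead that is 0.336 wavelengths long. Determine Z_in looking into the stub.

Z_in ≈ −j167 Ω

βl = 2π × 0.336 = 121°
tan(βl) = -1.67
For a shorted stub, Z_in = jZ_0·tan(βl)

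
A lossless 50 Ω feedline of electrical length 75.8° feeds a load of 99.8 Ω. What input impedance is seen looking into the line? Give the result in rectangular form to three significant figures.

Z_in ≈ 26.2 − j9.33 Ω

tan(βl) = tan(75.8°) = 3.95
Z_in = Z_0·(Z_L + jZ_0·tanβl)/(Z_0 + jZ_L·tanβl)
     = 50·(99.8 + j198)/(50 + j394)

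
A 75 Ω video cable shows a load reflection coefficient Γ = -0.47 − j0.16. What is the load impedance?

Z_L = Z_0·(1 + Γ)/(1 − Γ) = 75·(0.53 − j0.16)/(1.47 + j0.16)

Z_L ≈ 25.8 − j11 Ω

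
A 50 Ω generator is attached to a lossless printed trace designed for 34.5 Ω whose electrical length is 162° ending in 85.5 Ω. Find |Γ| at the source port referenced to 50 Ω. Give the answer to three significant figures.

tan(βl) = -0.325
Z_in = Z_0·(Z_L + jZ_0·tanβl)/(Z_0 + jZ_L·tanβl) = 57.3 + j35 Ω
Γ_s = (Z_in − Z_s)/(Z_in + Z_s) = (7.34 + j35)/(107 + j35), |Γ_s| = 0.316

|Γ| ≈ 0.316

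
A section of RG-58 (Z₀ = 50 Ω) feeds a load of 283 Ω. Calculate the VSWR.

Γ = (283 − 50)/(283 + 50) = 0.7
VSWR = (1 + 0.7)/(1 − 0.7)

VSWR ≈ 5.66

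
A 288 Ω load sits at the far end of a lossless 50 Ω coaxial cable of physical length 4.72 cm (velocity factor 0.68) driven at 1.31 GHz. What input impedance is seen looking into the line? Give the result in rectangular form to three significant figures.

Z_in ≈ 9.69 + j16.7 Ω

λ = v/f = 0.68·c / 1.31 GHz = 0.156 m
βl = 2π·l/λ = 2π × 0.303 = 109°
tan(βl) = tan(109°) = -2.89
Z_in = Z_0·(Z_L + jZ_0·tanβl)/(Z_0 + jZ_L·tanβl)
     = 50·(288 − j144)/(50 − j831)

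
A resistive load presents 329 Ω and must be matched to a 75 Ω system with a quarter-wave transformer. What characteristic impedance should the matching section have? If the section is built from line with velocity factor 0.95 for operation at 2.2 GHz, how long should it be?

Z_qwt ≈ 157 Ω; length ≈ 3.24 cm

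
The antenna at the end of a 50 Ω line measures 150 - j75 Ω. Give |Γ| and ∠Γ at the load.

Γ = (Z_L − Z_0)/(Z_L + Z_0) = (100 − j75)/(200 − j75)
|Γ| = 125/214 = 0.585

Γ ≈ 0.585 ∠ -16.3°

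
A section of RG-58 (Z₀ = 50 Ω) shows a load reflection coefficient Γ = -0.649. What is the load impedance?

Z_L ≈ 10.6 Ω

Z_L = Z_0·(1 + Γ)/(1 − Γ) = 50·(0.351)/(1.65)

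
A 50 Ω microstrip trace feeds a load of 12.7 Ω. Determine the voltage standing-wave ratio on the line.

VSWR ≈ 3.94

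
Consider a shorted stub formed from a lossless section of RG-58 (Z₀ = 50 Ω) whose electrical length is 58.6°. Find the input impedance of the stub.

tan(βl) = 1.64
For a shorted stub, Z_in = jZ_0·tan(βl)

Z_in ≈ +j81.9 Ω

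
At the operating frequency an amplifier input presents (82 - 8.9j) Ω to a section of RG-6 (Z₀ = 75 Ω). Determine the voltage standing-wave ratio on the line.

Γ = (Z_L − Z_0)/(Z_L + Z_0) = (7 − j8.9)/(157 − j8.9)
|Γ| = 11.3/157 = 0.072
VSWR = (1 + |Γ|)/(1 − |Γ|) = 1.07/0.928

VSWR ≈ 1.16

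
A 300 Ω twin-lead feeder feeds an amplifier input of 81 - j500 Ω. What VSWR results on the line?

Γ = (Z_L − Z_0)/(Z_L + Z_0) = (-219 − j500)/(381 − j500)
|Γ| = 546/629 = 0.868
VSWR = (1 + |Γ|)/(1 − |Γ|) = 1.87/0.132

VSWR ≈ 14.2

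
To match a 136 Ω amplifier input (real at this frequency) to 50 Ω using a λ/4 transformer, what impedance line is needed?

Z_qwt ≈ 82.5 Ω

Z_qwt = √(Z_0·R_L) = √(50 × 136) = √6800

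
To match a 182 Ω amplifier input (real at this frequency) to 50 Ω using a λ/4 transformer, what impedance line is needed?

Z_qwt = √(Z_0·R_L) = √(50 × 182) = √9100

Z_qwt ≈ 95.4 Ω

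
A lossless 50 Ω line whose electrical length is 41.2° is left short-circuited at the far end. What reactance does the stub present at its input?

X_in ≈ 43.8 Ω (inductive)

tan(βl) = 0.875
For a short-circuited stub, Z_in = jZ_0·tan(βl)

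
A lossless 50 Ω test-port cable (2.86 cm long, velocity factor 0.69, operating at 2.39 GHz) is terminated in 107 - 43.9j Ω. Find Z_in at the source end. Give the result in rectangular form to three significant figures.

λ = v/f = 0.69·c / 2.39 GHz = 0.0866 m
βl = 2π·l/λ = 2π × 0.33 = 119°
tan(βl) = tan(119°) = -1.81
Z_in = Z_0·(Z_L + jZ_0·tanβl)/(Z_0 + jZ_L·tanβl)
     = 50·(107 − j135)/(-29.6 − j194)

Z_in ≈ 29.8 + j32.1 Ω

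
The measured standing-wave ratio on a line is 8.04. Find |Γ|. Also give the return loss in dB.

|Γ| ≈ 0.779; return loss ≈ 2.17 dB

|Γ| = (S − 1)/(S + 1) = (8.04 − 1)/(8.04 + 1) = 7.04/9.04
RL = −20·log₁₀|Γ| = −20·log₁₀(0.779)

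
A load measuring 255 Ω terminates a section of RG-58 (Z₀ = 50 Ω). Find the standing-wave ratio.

VSWR ≈ 5.1

For a purely resistive load, VSWR = R_L/Z_0 or Z_0/R_L (whichever > 1) = 255/50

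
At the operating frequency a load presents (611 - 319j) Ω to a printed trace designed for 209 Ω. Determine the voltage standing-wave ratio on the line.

VSWR ≈ 3.8

Γ = (Z_L − Z_0)/(Z_L + Z_0) = (402 − j319)/(820 − j319)
|Γ| = 513/880 = 0.583
VSWR = (1 + |Γ|)/(1 − |Γ|) = 1.58/0.417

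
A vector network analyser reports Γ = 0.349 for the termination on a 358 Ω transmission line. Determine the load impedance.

Z_L = Z_0·(1 + Γ)/(1 − Γ) = 358·(1.35)/(0.651)

Z_L ≈ 742 Ω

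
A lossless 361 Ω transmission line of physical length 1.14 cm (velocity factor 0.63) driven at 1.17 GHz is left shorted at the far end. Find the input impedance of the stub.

Z_in ≈ +j171 Ω

λ = v/f = 0.63·c / 1.17 GHz = 0.162 m
βl = 2π·l/λ = 2π × 0.0706 = 25.4°
tan(βl) = 0.475
For a shorted stub, Z_in = jZ_0·tan(βl)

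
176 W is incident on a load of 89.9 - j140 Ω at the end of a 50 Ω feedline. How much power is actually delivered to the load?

P_delivered ≈ 80.8 W

|Γ| = |(39.9 − j140)/(139.9 − j140)| = 0.736
|Γ|² = 0.541
P_refl = |Γ|²·P_inc = 95.2 W, P_del = (1 − |Γ|²)·P_inc = 80.8 W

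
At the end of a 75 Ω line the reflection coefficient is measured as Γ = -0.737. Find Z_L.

Z_L ≈ 11.4 Ω

Z_L = Z_0·(1 + Γ)/(1 − Γ) = 75·(0.263)/(1.74)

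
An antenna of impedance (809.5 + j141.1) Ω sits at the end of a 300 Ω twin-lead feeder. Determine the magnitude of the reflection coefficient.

Γ = (Z_L − Z_0)/(Z_L + Z_0) = (509.5 + j141.1)/(1110 + j141.1)
|Γ| = 529/1120

|Γ| ≈ 0.473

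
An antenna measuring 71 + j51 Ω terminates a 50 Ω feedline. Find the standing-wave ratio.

VSWR ≈ 2.45

Γ = (Z_L − Z_0)/(Z_L + Z_0) = (21 + j51)/(121 + j51)
|Γ| = 55.2/131 = 0.42
VSWR = (1 + |Γ|)/(1 − |Γ|) = 1.42/0.58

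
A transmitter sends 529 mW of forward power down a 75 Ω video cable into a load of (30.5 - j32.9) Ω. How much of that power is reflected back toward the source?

P_reflected ≈ 133 mW

|Γ| = |(-44.5 − j32.9)/(105.5 − j32.9)| = 0.501
|Γ|² = 0.251
P_refl = |Γ|²·P_inc = 133 mW, P_del = (1 − |Γ|²)·P_inc = 396 mW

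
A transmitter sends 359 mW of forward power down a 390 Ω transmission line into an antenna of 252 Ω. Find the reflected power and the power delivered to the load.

P_reflected ≈ 16.6 mW; P_delivered ≈ 342 mW

Γ = (252 − 390)/(252 + 390) = -0.215
|Γ|² = 0.0462
P_refl = |Γ|²·P_inc = 16.6 mW, P_del = (1 − |Γ|²)·P_inc = 342 mW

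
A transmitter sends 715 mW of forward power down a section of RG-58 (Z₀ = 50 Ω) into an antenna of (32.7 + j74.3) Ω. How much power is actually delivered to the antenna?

|Γ| = |(-17.3 + j74.3)/(82.7 + j74.3)| = 0.686
|Γ|² = 0.471
P_refl = |Γ|²·P_inc = 337 mW, P_del = (1 − |Γ|²)·P_inc = 378 mW

P_delivered ≈ 378 mW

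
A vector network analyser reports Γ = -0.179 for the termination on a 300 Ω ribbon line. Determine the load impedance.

Z_L = Z_0·(1 + Γ)/(1 − Γ) = 300·(0.821)/(1.18)

Z_L ≈ 209 Ω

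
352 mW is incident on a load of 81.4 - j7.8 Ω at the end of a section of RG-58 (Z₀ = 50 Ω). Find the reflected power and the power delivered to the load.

|Γ| = |(31.4 − j7.8)/(131.4 − j7.8)| = 0.246
|Γ|² = 0.0604
P_refl = |Γ|²·P_inc = 21.3 mW, P_del = (1 − |Γ|²)·P_inc = 331 mW

P_reflected ≈ 21.3 mW; P_delivered ≈ 331 mW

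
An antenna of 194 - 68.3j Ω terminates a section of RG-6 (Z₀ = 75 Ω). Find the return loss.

RL ≈ 6.12 dB

Γ = (119 − j68.3)/(269 − j68.3), |Γ| = 0.494
RL = −20·log₁₀|Γ| = −20·log₁₀(0.494)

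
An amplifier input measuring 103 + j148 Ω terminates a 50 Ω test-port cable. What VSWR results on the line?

VSWR ≈ 6.65

Γ = (Z_L − Z_0)/(Z_L + Z_0) = (53 + j148)/(153 + j148)
|Γ| = 157/213 = 0.739
VSWR = (1 + |Γ|)/(1 − |Γ|) = 1.74/0.261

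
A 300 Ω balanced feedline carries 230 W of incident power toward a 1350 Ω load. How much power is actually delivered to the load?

Γ = (1350 − 300)/(1350 + 300) = 0.636
|Γ|² = 0.405
P_refl = |Γ|²·P_inc = 93.1 W, P_del = (1 − |Γ|²)·P_inc = 137 W

P_delivered ≈ 137 W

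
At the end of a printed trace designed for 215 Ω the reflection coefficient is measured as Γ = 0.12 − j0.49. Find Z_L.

Z_L = Z_0·(1 + Γ)/(1 − Γ) = 215·(1.12 − j0.49)/(0.88 + j0.49)

Z_L ≈ 158 − j208 Ω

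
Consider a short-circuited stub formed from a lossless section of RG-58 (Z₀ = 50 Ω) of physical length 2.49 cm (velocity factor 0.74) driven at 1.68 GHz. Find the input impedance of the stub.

Z_in ≈ +j123 Ω

λ = v/f = 0.74·c / 1.68 GHz = 0.132 m
βl = 2π·l/λ = 2π × 0.188 = 67.8°
tan(βl) = 2.45
For a short-circuited stub, Z_in = jZ_0·tan(βl)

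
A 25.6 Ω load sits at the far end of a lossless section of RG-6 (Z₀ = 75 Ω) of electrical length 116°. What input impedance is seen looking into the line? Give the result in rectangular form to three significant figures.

tan(βl) = tan(116°) = -2.05
Z_in = Z_0·(Z_L + jZ_0·tanβl)/(Z_0 + jZ_L·tanβl)
     = 75·(25.6 − j154)/(75 − j52.5)

Z_in ≈ 89.4 − j91.2 Ω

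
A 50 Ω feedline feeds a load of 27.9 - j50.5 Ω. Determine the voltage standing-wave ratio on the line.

Γ = (Z_L − Z_0)/(Z_L + Z_0) = (-22.1 − j50.5)/(77.9 − j50.5)
|Γ| = 55.1/92.8 = 0.594
VSWR = (1 + |Γ|)/(1 − |Γ|) = 1.59/0.406

VSWR ≈ 3.92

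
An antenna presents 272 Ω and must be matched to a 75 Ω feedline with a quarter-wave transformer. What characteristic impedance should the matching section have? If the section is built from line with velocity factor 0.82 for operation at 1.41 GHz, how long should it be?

Z_qwt ≈ 143 Ω; length ≈ 4.36 cm

Z_qwt = √(Z_0·R_L) = √(75 × 272) = √20400
λ = 0.82·c/f = 0.174 m, so l = λ/4 = 0.0436 m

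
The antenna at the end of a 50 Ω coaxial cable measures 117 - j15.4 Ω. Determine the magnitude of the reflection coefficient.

Γ = (Z_L − Z_0)/(Z_L + Z_0) = (67 − j15.4)/(167 − j15.4)
|Γ| = 68.7/168

|Γ| ≈ 0.41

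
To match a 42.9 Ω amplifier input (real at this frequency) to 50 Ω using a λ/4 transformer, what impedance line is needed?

Z_qwt ≈ 46.3 Ω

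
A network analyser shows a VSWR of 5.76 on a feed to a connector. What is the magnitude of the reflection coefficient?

|Γ| = (S − 1)/(S + 1) = (5.76 − 1)/(5.76 + 1) = 4.76/6.76

|Γ| ≈ 0.704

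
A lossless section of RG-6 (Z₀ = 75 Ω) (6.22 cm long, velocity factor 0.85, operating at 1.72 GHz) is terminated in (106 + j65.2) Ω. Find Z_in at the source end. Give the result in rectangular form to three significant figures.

λ = v/f = 0.85·c / 1.72 GHz = 0.148 m
βl = 2π·l/λ = 2π × 0.42 = 151°
tan(βl) = tan(151°) = -0.553
Z_in = Z_0·(Z_L + jZ_0·tanβl)/(Z_0 + jZ_L·tanβl)
     = 75·(106 + j23.7)/(111 − j58.7)

Z_in ≈ 49.4 + j42.1 Ω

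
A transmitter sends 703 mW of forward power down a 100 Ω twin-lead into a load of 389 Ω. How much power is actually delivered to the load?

P_delivered ≈ 457 mW

Γ = (389 − 100)/(389 + 100) = 0.591
|Γ|² = 0.349
P_refl = |Γ|²·P_inc = 246 mW, P_del = (1 − |Γ|²)·P_inc = 457 mW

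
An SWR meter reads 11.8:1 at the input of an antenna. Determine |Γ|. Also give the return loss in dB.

|Γ| ≈ 0.844; return loss ≈ 1.48 dB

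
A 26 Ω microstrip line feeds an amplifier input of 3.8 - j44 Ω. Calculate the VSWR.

VSWR ≈ 26.5

Γ = (Z_L − Z_0)/(Z_L + Z_0) = (-22.2 − j44)/(29.8 − j44)
|Γ| = 49.3/53.1 = 0.927
VSWR = (1 + |Γ|)/(1 − |Γ|) = 1.93/0.0726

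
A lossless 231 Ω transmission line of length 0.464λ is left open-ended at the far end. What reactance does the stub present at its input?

βl = 2π × 0.464 = 167°
tan(βl) = -0.23
For an open-ended stub, Z_in = −jZ_0·cot(βl) = −jZ_0/tan(βl)

X_in ≈ 1000 Ω (inductive)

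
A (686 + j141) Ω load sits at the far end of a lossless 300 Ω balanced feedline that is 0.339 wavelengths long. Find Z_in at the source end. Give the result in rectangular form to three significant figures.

Z_in ≈ 148 + j117 Ω

βl = 2π × 0.339 = 122°
tan(βl) = tan(122°) = -1.6
Z_in = Z_0·(Z_L + jZ_0·tanβl)/(Z_0 + jZ_L·tanβl)
     = 300·(686 − j338)/(525 − j1100)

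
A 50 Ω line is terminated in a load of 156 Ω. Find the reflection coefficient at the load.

Γ = 0.515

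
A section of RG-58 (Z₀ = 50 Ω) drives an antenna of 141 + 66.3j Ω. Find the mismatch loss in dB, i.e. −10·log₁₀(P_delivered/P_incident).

Γ = (91 + j66.3)/(191 + j66.3), |Γ| = 0.557
|Γ|² = 0.31, so P_del/P_inc = 1 − |Γ|² = 0.69
ML = −10·log₁₀(1 − |Γ|²)

mismatch loss ≈ 1.61 dB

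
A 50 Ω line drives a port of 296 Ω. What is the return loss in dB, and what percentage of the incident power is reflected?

RL ≈ 2.96 dB; 50.5% of incident power reflected

Γ = (296 − 50)/(296 + 50) = 0.711
RL = −20·log₁₀(0.711) = 2.96 dB
P_refl/P_inc = |Γ|² = 0.505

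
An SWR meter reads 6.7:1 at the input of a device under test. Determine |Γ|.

|Γ| = (S − 1)/(S + 1) = (6.7 − 1)/(6.7 + 1) = 5.7/7.7

|Γ| ≈ 0.74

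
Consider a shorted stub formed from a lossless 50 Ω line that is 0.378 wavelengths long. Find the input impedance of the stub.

Z_in ≈ −j48.1 Ω

βl = 2π × 0.378 = 136°
tan(βl) = -0.963
For a shorted stub, Z_in = jZ_0·tan(βl)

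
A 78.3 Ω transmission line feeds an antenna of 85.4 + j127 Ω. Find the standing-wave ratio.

Γ = (Z_L − Z_0)/(Z_L + Z_0) = (7.1 + j127)/(163.7 + j127)
|Γ| = 127/207 = 0.614
VSWR = (1 + |Γ|)/(1 − |Γ|) = 1.61/0.386

VSWR ≈ 4.18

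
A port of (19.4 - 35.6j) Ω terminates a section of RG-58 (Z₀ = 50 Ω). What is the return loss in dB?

RL ≈ 4.41 dB

Γ = (-30.6 − j35.6)/(69.4 − j35.6), |Γ| = 0.602
RL = −20·log₁₀|Γ| = −20·log₁₀(0.602)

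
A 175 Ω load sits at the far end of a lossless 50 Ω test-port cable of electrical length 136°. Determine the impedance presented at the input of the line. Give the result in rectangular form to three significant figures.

tan(βl) = tan(136°) = -0.966
Z_in = Z_0·(Z_L + jZ_0·tanβl)/(Z_0 + jZ_L·tanβl)
     = 50·(175 − j48.3)/(50 − j169)

Z_in ≈ 27.2 + j43.7 Ω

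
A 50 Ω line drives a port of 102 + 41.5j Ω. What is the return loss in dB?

RL ≈ 7.49 dB

Γ = (52 + j41.5)/(152 + j41.5), |Γ| = 0.422
RL = −20·log₁₀|Γ| = −20·log₁₀(0.422)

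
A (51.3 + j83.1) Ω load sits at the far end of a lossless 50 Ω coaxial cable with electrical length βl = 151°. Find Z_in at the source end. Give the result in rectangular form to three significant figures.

Z_in ≈ 16.7 + j33.8 Ω

tan(βl) = tan(151°) = -0.554
Z_in = Z_0·(Z_L + jZ_0·tanβl)/(Z_0 + jZ_L·tanβl)
     = 50·(51.3 + j55.4)/(96.1 − j28.4)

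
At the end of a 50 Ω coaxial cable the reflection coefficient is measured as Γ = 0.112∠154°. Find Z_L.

Z_L = Z_0·(1 + Γ)/(1 − Γ) = 50·(0.899 + j0.0491)/(1.1 − j0.0491)

Z_L ≈ 40.7 + j4.04 Ω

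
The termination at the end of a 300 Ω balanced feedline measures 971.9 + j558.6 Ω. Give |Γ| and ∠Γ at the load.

Γ = (Z_L − Z_0)/(Z_L + Z_0) = (671.9 + j558.6)/(1272 + j558.6)
|Γ| = 874/1390 = 0.629

Γ ≈ 0.629 ∠ 16°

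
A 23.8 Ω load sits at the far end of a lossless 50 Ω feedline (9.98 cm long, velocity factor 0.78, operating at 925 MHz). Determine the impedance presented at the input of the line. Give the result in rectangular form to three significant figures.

Z_in ≈ 33.7 − j26.5 Ω

λ = v/f = 0.78·c / 925 MHz = 0.253 m
βl = 2π·l/λ = 2π × 0.395 = 142°
tan(βl) = tan(142°) = -0.781
Z_in = Z_0·(Z_L + jZ_0·tanβl)/(Z_0 + jZ_L·tanβl)
     = 50·(23.8 − j39)/(50 − j18.6)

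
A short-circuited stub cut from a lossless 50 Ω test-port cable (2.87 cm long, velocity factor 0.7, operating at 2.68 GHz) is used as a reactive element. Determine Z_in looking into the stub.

Z_in ≈ −j55.8 Ω

λ = v/f = 0.7·c / 2.68 GHz = 0.0784 m
βl = 2π·l/λ = 2π × 0.366 = 132°
tan(βl) = -1.12
For a short-circuited stub, Z_in = jZ_0·tan(βl)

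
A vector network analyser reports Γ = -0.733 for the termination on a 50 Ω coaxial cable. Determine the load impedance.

Z_L = Z_0·(1 + Γ)/(1 − Γ) = 50·(0.267)/(1.73)

Z_L ≈ 7.7 Ω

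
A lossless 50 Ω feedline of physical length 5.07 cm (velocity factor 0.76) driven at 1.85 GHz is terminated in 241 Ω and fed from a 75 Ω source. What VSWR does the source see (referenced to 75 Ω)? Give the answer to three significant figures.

VSWR ≈ 4.37

λ = v/f = 0.76·c / 1.85 GHz = 0.123 m
βl = 2π·l/λ = 2π × 0.411 = 148°
tan(βl) = -0.623
Z_in = Z_0·(Z_L + jZ_0·tanβl)/(Z_0 + jZ_L·tanβl) = 33.4 + j69.2 Ω
Γ_s = (Z_in − Z_s)/(Z_in + Z_s) = (-41.6 + j69.2)/(108 + j69.2), |Γ_s| = 0.628
VSWR = (1 + |Γ_s|)/(1 − |Γ_s|)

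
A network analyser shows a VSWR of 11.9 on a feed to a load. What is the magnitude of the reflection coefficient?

|Γ| = (S − 1)/(S + 1) = (11.9 − 1)/(11.9 + 1) = 10.9/12.9

|Γ| ≈ 0.845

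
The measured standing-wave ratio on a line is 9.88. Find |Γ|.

|Γ| = (S − 1)/(S + 1) = (9.88 − 1)/(9.88 + 1) = 8.88/10.9

|Γ| ≈ 0.816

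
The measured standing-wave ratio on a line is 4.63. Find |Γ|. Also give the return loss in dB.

|Γ| = (S − 1)/(S + 1) = (4.63 − 1)/(4.63 + 1) = 3.63/5.63
RL = −20·log₁₀|Γ| = −20·log₁₀(0.645)

|Γ| ≈ 0.645; return loss ≈ 3.81 dB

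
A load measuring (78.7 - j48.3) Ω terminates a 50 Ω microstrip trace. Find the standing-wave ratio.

Γ = (Z_L − Z_0)/(Z_L + Z_0) = (28.7 − j48.3)/(128.7 − j48.3)
|Γ| = 56.2/137 = 0.409
VSWR = (1 + |Γ|)/(1 − |Γ|) = 1.41/0.591

VSWR ≈ 2.38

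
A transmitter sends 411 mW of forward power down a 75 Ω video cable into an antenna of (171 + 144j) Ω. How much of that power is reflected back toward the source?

|Γ| = |(96 + j144)/(246 + j144)| = 0.607
|Γ|² = 0.369
P_refl = |Γ|²·P_inc = 152 mW, P_del = (1 − |Γ|²)·P_inc = 259 mW

P_reflected ≈ 152 mW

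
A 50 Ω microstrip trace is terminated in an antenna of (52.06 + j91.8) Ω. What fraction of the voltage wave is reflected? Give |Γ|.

Γ = (Z_L − Z_0)/(Z_L + Z_0) = (2.06 + j91.8)/(102.1 + j91.8)
|Γ| = 91.8/137

|Γ| ≈ 0.669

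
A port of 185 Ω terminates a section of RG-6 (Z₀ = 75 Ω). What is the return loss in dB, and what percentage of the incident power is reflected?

RL ≈ 7.47 dB; 17.9% of incident power reflected

Γ = (185 − 75)/(185 + 75) = 0.423
RL = −20·log₁₀(0.423) = 7.47 dB
P_refl/P_inc = |Γ|² = 0.179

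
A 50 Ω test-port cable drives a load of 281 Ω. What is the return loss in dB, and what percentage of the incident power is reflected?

RL ≈ 3.12 dB; 48.7% of incident power reflected

Γ = (281 − 50)/(281 + 50) = 0.698
RL = −20·log₁₀(0.698) = 3.12 dB
P_refl/P_inc = |Γ|² = 0.487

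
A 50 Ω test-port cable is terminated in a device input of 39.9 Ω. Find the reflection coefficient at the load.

Γ = -0.112

Γ = (Z_L − Z_0)/(Z_L + Z_0) = (39.9 − 50)/(39.9 + 50) = -10.1/89.9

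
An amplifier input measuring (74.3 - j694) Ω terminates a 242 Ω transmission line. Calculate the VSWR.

Γ = (Z_L − Z_0)/(Z_L + Z_0) = (-167.7 − j694)/(316.3 − j694)
|Γ| = 714/763 = 0.936
VSWR = (1 + |Γ|)/(1 − |Γ|) = 1.94/0.0639

VSWR ≈ 30.3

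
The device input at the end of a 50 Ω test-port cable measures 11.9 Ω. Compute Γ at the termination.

Γ = (Z_L − Z_0)/(Z_L + Z_0) = (11.9 − 50)/(11.9 + 50) = -38.1/61.9

Γ = -0.616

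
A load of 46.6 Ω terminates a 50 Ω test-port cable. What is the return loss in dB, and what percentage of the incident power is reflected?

Γ = (46.6 − 50)/(46.6 + 50) = -0.0352
RL = −20·log₁₀(0.0352) = 29.1 dB
P_refl/P_inc = |Γ|² = 0.00124

RL ≈ 29.1 dB; 0.124% of incident power reflected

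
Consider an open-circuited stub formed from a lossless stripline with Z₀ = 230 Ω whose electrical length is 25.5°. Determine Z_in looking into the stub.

tan(βl) = 0.477
For an open-circuited stub, Z_in = −jZ_0·cot(βl) = −jZ_0/tan(βl)

Z_in ≈ −j482 Ω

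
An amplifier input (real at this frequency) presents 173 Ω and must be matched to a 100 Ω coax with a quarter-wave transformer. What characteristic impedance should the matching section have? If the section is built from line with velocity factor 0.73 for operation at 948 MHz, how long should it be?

Z_qwt ≈ 132 Ω; length ≈ 5.78 cm

Z_qwt = √(Z_0·R_L) = √(100 × 173) = √17300
λ = 0.73·c/f = 0.231 m, so l = λ/4 = 0.0578 m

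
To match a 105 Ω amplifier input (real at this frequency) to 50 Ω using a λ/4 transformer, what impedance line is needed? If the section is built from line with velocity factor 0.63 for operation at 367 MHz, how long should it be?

Z_qwt = √(Z_0·R_L) = √(50 × 105) = √5250
λ = 0.63·c/f = 0.515 m, so l = λ/4 = 0.129 m

Z_qwt ≈ 72.5 Ω; length ≈ 12.9 cm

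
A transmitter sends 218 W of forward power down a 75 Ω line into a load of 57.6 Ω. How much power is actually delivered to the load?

P_delivered ≈ 214 W

Γ = (57.6 − 75)/(57.6 + 75) = -0.131
|Γ|² = 0.0172
P_refl = |Γ|²·P_inc = 3.75 W, P_del = (1 − |Γ|²)·P_inc = 214 W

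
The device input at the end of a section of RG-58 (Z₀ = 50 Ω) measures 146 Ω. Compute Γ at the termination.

Γ = 0.49

Γ = (Z_L − Z_0)/(Z_L + Z_0) = (146 − 50)/(146 + 50) = 96/196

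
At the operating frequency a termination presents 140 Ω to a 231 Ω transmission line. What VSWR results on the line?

For a purely resistive load, VSWR = R_L/Z_0 or Z_0/R_L (whichever > 1) = 231/140

VSWR ≈ 1.65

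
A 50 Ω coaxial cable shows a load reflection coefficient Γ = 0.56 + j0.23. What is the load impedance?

Z_L = Z_0·(1 + Γ)/(1 − Γ) = 50·(1.56 + j0.23)/(0.44 − j0.23)

Z_L ≈ 128 + j93.3 Ω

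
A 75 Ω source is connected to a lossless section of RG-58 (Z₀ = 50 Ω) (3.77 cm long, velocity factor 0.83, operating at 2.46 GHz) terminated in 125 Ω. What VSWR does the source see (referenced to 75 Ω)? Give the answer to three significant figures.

VSWR ≈ 2.81

λ = v/f = 0.83·c / 2.46 GHz = 0.101 m
βl = 2π·l/λ = 2π × 0.372 = 134°
tan(βl) = -1.03
Z_in = Z_0·(Z_L + jZ_0·tanβl)/(Z_0 + jZ_L·tanβl) = 33.7 + j35.4 Ω
Γ_s = (Z_in − Z_s)/(Z_in + Z_s) = (-41.3 + j35.4)/(109 + j35.4), |Γ_s| = 0.476
VSWR = (1 + |Γ_s|)/(1 − |Γ_s|)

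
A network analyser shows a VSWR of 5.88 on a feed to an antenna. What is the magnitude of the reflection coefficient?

|Γ| ≈ 0.709

|Γ| = (S − 1)/(S + 1) = (5.88 − 1)/(5.88 + 1) = 4.88/6.88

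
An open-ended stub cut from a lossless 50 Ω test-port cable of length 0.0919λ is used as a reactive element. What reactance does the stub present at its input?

X_in ≈ -76.7 Ω (capacitive)

βl = 2π × 0.0919 = 33.1°
tan(βl) = 0.651
For an open-ended stub, Z_in = −jZ_0·cot(βl) = −jZ_0/tan(βl)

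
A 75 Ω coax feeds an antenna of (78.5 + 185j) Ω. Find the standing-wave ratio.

Γ = (Z_L − Z_0)/(Z_L + Z_0) = (3.5 + j185)/(153.5 + j185)
|Γ| = 185/240 = 0.77
VSWR = (1 + |Γ|)/(1 − |Γ|) = 1.77/0.23

VSWR ≈ 7.69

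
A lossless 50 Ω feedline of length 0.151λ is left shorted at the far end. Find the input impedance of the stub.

βl = 2π × 0.151 = 54.4°
tan(βl) = 1.39
For a shorted stub, Z_in = jZ_0·tan(βl)

Z_in ≈ +j69.7 Ω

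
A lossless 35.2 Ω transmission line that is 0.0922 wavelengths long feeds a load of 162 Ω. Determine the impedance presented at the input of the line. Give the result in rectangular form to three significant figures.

Z_in ≈ 23 − j46.2 Ω

βl = 2π × 0.0922 = 33.2°
tan(βl) = tan(33.2°) = 0.654
Z_in = Z_0·(Z_L + jZ_0·tanβl)/(Z_0 + jZ_L·tanβl)
     = 35.2·(162 + j23)/(35.2 + j106)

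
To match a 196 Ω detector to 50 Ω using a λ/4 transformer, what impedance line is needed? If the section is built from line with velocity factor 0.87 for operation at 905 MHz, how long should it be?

Z_qwt ≈ 99 Ω; length ≈ 7.21 cm

Z_qwt = √(Z_0·R_L) = √(50 × 196) = √9800
λ = 0.87·c/f = 0.288 m, so l = λ/4 = 0.0721 m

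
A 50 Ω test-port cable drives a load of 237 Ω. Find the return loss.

Γ = (237 − 50)/(237 + 50) = 0.652
RL = −20·log₁₀|Γ| = −20·log₁₀(0.652)

RL ≈ 3.72 dB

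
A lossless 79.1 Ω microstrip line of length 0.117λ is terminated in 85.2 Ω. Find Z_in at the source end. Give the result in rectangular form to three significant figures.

Z_in ≈ 79.5 − j5.88 Ω

βl = 2π × 0.117 = 42.1°
tan(βl) = tan(42.1°) = 0.904
Z_in = Z_0·(Z_L + jZ_0·tanβl)/(Z_0 + jZ_L·tanβl)
     = 79.1·(85.2 + j71.5)/(79.1 + j77)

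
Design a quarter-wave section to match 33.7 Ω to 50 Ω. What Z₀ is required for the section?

Z_qwt = √(Z_0·R_L) = √(50 × 33.7) = √1685

Z_qwt ≈ 41 Ω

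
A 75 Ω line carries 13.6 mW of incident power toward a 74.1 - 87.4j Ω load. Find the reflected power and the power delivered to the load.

P_reflected ≈ 3.48 mW; P_delivered ≈ 10.1 mW

|Γ| = |(-0.9 − j87.4)/(149.1 − j87.4)| = 0.506
|Γ|² = 0.256
P_refl = |Γ|²·P_inc = 3.48 mW, P_del = (1 − |Γ|²)·P_inc = 10.1 mW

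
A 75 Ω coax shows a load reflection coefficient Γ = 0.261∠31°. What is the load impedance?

Z_L = Z_0·(1 + Γ)/(1 − Γ) = 75·(1.22 + j0.134)/(0.776 − j0.134)

Z_L ≈ 113 + j32.5 Ω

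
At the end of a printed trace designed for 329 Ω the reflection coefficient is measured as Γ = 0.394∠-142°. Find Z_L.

Z_L = Z_0·(1 + Γ)/(1 − Γ) = 329·(0.69 − j0.243)/(1.31 + j0.243)

Z_L ≈ 156 − j89.9 Ω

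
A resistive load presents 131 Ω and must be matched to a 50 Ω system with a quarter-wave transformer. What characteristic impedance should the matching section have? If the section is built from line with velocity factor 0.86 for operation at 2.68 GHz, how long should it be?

Z_qwt ≈ 80.9 Ω; length ≈ 2.41 cm

Z_qwt = √(Z_0·R_L) = √(50 × 131) = √6550
λ = 0.86·c/f = 0.0963 m, so l = λ/4 = 0.0241 m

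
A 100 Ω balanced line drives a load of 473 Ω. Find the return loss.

RL ≈ 3.73 dB

Γ = (473 − 100)/(473 + 100) = 0.651
RL = −20·log₁₀|Γ| = −20·log₁₀(0.651)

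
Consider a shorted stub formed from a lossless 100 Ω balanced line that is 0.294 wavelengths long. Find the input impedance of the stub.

βl = 2π × 0.294 = 106°
tan(βl) = -3.52
For a shorted stub, Z_in = jZ_0·tan(βl)

Z_in ≈ −j352 Ω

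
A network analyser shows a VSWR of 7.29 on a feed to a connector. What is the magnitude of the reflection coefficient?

|Γ| = (S − 1)/(S + 1) = (7.29 − 1)/(7.29 + 1) = 6.29/8.29

|Γ| ≈ 0.759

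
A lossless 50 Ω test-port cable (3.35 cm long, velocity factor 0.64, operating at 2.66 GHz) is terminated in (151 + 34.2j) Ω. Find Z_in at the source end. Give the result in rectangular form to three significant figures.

Z_in ≈ 87.4 + j72 Ω

λ = v/f = 0.64·c / 2.66 GHz = 0.0722 m
βl = 2π·l/λ = 2π × 0.464 = 167°
tan(βl) = tan(167°) = -0.229
Z_in = Z_0·(Z_L + jZ_0·tanβl)/(Z_0 + jZ_L·tanβl)
     = 50·(151 + j22.7)/(57.8 − j34.6)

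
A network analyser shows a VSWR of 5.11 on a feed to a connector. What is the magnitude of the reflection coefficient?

|Γ| = (S − 1)/(S + 1) = (5.11 − 1)/(5.11 + 1) = 4.11/6.11

|Γ| ≈ 0.673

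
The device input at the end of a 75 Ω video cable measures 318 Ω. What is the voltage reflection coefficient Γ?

Γ = 0.618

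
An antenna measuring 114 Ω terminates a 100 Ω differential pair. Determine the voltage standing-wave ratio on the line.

For a purely resistive load, VSWR = R_L/Z_0 or Z_0/R_L (whichever > 1) = 114/100

VSWR ≈ 1.14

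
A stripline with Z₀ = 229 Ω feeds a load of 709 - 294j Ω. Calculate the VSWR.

VSWR ≈ 3.68

Γ = (Z_L − Z_0)/(Z_L + Z_0) = (480 − j294)/(938 − j294)
|Γ| = 563/983 = 0.573
VSWR = (1 + |Γ|)/(1 − |Γ|) = 1.57/0.427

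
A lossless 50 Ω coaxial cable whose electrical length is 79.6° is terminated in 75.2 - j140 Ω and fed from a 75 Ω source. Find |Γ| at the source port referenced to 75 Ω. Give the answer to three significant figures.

|Γ| ≈ 0.831

tan(βl) = 5.45
Z_in = Z_0·(Z_L + jZ_0·tanβl)/(Z_0 + jZ_L·tanβl) = 6.96 + j4.64 Ω
Γ_s = (Z_in − Z_s)/(Z_in + Z_s) = (-68 + j4.64)/(82 + j4.64), |Γ_s| = 0.831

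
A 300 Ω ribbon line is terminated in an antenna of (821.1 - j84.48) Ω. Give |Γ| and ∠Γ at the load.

Γ ≈ 0.47 ∠ -4.9°

Γ = (Z_L − Z_0)/(Z_L + Z_0) = (521.1 − j84.48)/(1121 − j84.48)
|Γ| = 528/1120 = 0.47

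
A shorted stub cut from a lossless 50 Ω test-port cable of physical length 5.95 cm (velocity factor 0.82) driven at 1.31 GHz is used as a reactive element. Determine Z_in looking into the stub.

λ = v/f = 0.82·c / 1.31 GHz = 0.188 m
βl = 2π·l/λ = 2π × 0.317 = 114°
tan(βl) = -2.24
For a shorted stub, Z_in = jZ_0·tan(βl)

Z_in ≈ −j112 Ω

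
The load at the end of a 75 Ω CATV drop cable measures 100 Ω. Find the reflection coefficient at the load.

Γ = 0.143

Γ = (Z_L − Z_0)/(Z_L + Z_0) = (100 − 75)/(100 + 75) = 25/175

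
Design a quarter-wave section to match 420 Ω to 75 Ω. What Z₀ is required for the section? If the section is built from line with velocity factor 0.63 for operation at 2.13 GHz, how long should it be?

Z_qwt ≈ 177 Ω; length ≈ 2.22 cm

Z_qwt = √(Z_0·R_L) = √(75 × 420) = √31500
λ = 0.63·c/f = 0.0887 m, so l = λ/4 = 0.0222 m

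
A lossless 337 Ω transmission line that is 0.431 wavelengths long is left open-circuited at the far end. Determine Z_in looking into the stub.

Z_in ≈ +j728 Ω

βl = 2π × 0.431 = 155°
tan(βl) = -0.463
For an open-circuited stub, Z_in = −jZ_0·cot(βl) = −jZ_0/tan(βl)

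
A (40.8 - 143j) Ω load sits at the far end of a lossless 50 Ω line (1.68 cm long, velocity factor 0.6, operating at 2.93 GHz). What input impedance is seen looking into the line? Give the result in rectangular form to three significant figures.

Z_in ≈ 5.2 + j24.7 Ω

λ = v/f = 0.6·c / 2.93 GHz = 0.0614 m
βl = 2π·l/λ = 2π × 0.273 = 98.4°
tan(βl) = tan(98.4°) = -6.73
Z_in = Z_0·(Z_L + jZ_0·tanβl)/(Z_0 + jZ_L·tanβl)
     = 50·(40.8 − j480)/(-913 − j275)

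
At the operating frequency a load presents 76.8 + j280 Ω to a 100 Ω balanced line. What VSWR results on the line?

VSWR ≈ 12.2

Γ = (Z_L − Z_0)/(Z_L + Z_0) = (-23.2 + j280)/(176.8 + j280)
|Γ| = 281/331 = 0.848
VSWR = (1 + |Γ|)/(1 − |Γ|) = 1.85/0.152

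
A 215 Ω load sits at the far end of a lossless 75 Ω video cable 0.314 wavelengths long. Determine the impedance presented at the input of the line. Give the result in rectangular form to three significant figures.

Z_in ≈ 30.2 + j27.4 Ω

βl = 2π × 0.314 = 113°
tan(βl) = tan(113°) = -2.35
Z_in = Z_0·(Z_L + jZ_0·tanβl)/(Z_0 + jZ_L·tanβl)
     = 75·(215 − j176)/(75 − j506)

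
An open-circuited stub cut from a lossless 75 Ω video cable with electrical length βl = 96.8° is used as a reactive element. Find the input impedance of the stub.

Z_in ≈ +j8.94 Ω

tan(βl) = -8.39
For an open-circuited stub, Z_in = −jZ_0·cot(βl) = −jZ_0/tan(βl)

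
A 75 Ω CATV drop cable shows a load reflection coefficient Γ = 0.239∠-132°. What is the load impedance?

Z_L = Z_0·(1 + Γ)/(1 − Γ) = 75·(0.84 − j0.178)/(1.16 + j0.178)

Z_L ≈ 51.4 − j19.3 Ω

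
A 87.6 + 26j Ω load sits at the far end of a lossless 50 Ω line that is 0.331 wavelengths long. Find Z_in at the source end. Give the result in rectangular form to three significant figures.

Z_in ≈ 27.1 + j11.2 Ω

βl = 2π × 0.331 = 119°
tan(βl) = tan(119°) = -1.79
Z_in = Z_0·(Z_L + jZ_0·tanβl)/(Z_0 + jZ_L·tanβl)
     = 50·(87.6 − j63.6)/(96.6 − j157)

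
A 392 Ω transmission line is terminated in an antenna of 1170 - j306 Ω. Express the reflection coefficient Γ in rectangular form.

Γ ≈ 0.517 − j0.0947

Γ = (Z_L − Z_0)/(Z_L + Z_0) = (778 − j306)/(1562 − j306)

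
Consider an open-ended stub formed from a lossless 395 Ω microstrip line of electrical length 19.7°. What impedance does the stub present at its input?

tan(βl) = 0.358
For an open-ended stub, Z_in = −jZ_0·cot(βl) = −jZ_0/tan(βl)

Z_in ≈ −j1100 Ω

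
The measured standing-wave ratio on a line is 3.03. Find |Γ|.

|Γ| = (S − 1)/(S + 1) = (3.03 − 1)/(3.03 + 1) = 2.03/4.03

|Γ| ≈ 0.504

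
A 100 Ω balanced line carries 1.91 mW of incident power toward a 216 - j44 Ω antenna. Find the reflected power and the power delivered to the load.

P_reflected ≈ 0.289 mW; P_delivered ≈ 1.62 mW

|Γ| = |(116 − j44)/(316 − j44)| = 0.389
|Γ|² = 0.151
P_refl = |Γ|²·P_inc = 0.289 mW, P_del = (1 − |Γ|²)·P_inc = 1.62 mW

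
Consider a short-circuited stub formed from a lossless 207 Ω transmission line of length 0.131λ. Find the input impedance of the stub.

βl = 2π × 0.131 = 47.2°
tan(βl) = 1.08
For a short-circuited stub, Z_in = jZ_0·tan(βl)

Z_in ≈ +j223 Ω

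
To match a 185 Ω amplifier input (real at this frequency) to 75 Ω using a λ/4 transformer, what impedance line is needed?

Z_qwt ≈ 118 Ω

Z_qwt = √(Z_0·R_L) = √(75 × 185) = √13880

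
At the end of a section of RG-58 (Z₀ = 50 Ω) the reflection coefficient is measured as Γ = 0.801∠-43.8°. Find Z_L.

Z_L ≈ 36.9 − j114 Ω

Z_L = Z_0·(1 + Γ)/(1 − Γ) = 50·(1.58 − j0.554)/(0.422 + j0.554)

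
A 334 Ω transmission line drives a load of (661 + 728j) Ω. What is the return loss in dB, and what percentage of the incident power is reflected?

RL ≈ 3.78 dB; 41.9% of incident power reflected

Γ = (327 + j728)/(995 + j728), |Γ| = 0.647
RL = −20·log₁₀(0.647) = 3.78 dB
P_refl/P_inc = |Γ|² = 0.419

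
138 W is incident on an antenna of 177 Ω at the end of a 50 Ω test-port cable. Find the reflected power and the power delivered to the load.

Γ = (177 − 50)/(177 + 50) = 0.559
|Γ|² = 0.313
P_refl = |Γ|²·P_inc = 43.2 W, P_del = (1 − |Γ|²)·P_inc = 94.8 W

P_reflected ≈ 43.2 W; P_delivered ≈ 94.8 W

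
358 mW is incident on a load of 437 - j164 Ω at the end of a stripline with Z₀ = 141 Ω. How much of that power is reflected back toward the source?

P_reflected ≈ 114 mW

|Γ| = |(296 − j164)/(578 − j164)| = 0.563
|Γ|² = 0.317
P_refl = |Γ|²·P_inc = 114 mW, P_del = (1 − |Γ|²)·P_inc = 244 mW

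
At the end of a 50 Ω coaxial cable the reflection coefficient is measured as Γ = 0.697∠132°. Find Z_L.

Z_L = Z_0·(1 + Γ)/(1 − Γ) = 50·(0.534 + j0.518)/(1.47 − j0.518)

Z_L ≈ 10.6 + j21.4 Ω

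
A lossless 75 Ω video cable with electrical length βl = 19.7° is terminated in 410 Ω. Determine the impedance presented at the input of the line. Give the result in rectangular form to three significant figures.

tan(βl) = tan(19.7°) = 0.358
Z_in = Z_0·(Z_L + jZ_0·tanβl)/(Z_0 + jZ_L·tanβl)
     = 75·(410 + j26.9)/(75 + j147)

Z_in ≈ 95.7 − j161 Ω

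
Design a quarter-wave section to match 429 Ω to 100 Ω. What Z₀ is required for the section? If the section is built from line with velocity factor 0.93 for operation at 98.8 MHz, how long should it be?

Z_qwt = √(Z_0·R_L) = √(100 × 429) = √42900
λ = 0.93·c/f = 2.82 m, so l = λ/4 = 0.706 m

Z_qwt ≈ 207 Ω; length ≈ 70.6 cm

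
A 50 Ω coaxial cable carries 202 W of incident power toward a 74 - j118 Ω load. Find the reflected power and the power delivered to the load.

P_reflected ≈ 100 W; P_delivered ≈ 102 W

|Γ| = |(24 − j118)/(124 − j118)| = 0.703
|Γ|² = 0.495
P_refl = |Γ|²·P_inc = 100 W, P_del = (1 − |Γ|²)·P_inc = 102 W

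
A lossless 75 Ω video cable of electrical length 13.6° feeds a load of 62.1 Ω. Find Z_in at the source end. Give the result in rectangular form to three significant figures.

Z_in ≈ 63.2 + j5.48 Ω

tan(βl) = tan(13.6°) = 0.242
Z_in = Z_0·(Z_L + jZ_0·tanβl)/(Z_0 + jZ_L·tanβl)
     = 75·(62.1 + j18.1)/(75 + j15)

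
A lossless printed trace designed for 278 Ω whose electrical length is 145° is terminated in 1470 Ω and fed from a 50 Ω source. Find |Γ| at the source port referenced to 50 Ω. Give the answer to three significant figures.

tan(βl) = -0.7
Z_in = Z_0·(Z_L + jZ_0·tanβl)/(Z_0 + jZ_L·tanβl) = 149 + j357 Ω
Γ_s = (Z_in − Z_s)/(Z_in + Z_s) = (98.9 + j357)/(199 + j357), |Γ_s| = 0.906

|Γ| ≈ 0.906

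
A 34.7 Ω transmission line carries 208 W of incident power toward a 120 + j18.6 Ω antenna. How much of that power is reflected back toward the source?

|Γ| = |(85.3 + j18.6)/(154.7 + j18.6)| = 0.56
|Γ|² = 0.314
P_refl = |Γ|²·P_inc = 65.3 W, P_del = (1 − |Γ|²)·P_inc = 143 W

P_reflected ≈ 65.3 W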